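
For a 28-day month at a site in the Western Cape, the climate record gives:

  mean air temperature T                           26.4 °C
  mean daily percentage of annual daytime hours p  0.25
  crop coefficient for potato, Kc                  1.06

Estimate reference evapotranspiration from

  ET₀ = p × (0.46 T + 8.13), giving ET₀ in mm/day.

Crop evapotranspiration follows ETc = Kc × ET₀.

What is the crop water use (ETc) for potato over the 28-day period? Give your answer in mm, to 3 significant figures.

ET₀ = 0.25 × (0.46 × 26.4 + 8.13) = 0.25 × 20.274 = 5.0685 mm/d
ETc = Kc × ET₀ = 1.06 × 5.0685 = 5.3726 mm/d
Over 28 days: 5.3726 × 28 = 150.433 mm

150 mm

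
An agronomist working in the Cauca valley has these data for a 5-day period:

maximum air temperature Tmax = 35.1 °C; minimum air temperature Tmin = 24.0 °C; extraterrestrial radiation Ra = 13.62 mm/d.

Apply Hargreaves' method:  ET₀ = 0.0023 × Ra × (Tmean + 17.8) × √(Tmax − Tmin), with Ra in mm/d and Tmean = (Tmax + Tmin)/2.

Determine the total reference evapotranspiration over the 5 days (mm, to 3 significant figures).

24.7 mm

Tmean = (35.1 + 24.0)/2 = 29.55 °C
ET₀ = 0.0023 × 13.62 × (29.55 + 17.8) × √11.1 = 0.0023 × 13.62 × 47.35 × 3.3317 = 4.9419 mm/d
Over 5 days: 4.9419 × 5 = 24.710 mm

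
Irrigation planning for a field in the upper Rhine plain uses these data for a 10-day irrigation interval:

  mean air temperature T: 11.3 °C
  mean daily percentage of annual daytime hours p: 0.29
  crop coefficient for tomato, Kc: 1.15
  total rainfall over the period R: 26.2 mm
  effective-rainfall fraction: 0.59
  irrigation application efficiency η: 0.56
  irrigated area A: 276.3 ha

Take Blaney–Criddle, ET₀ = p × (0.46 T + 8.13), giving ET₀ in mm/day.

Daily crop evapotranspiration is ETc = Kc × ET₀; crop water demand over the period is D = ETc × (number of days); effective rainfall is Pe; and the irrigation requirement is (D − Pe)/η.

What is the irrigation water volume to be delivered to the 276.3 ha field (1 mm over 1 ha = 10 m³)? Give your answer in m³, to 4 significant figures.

ET₀ = 0.29 × (0.46 × 11.3 + 8.13) = 0.29 × 13.328 = 3.8651 mm/d
ETc = Kc × ET₀ = 1.15 × 3.8651 = 4.4449 mm/d
Crop demand D = ETc × 10 d = 4.4449 × 10 = 44.449 mm
Pe = 0.59 × 26.2 = 15.458 mm
D − Pe = 44.449 − 15.458 = 28.991 mm
Gross irrigation = 28.991 / 0.56 = 51.770 mm
Volume = 51.770 mm × 276.3 ha × 10 = 143040.5 m³

143000 m³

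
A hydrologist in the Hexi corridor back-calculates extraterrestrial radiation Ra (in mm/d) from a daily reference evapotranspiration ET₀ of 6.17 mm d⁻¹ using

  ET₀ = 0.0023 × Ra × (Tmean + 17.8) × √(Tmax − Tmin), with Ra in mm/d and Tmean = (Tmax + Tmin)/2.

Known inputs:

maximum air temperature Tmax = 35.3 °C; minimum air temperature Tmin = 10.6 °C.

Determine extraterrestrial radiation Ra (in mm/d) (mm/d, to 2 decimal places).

Tmean = 22.95 °C; √ΔT = 4.9699
Ra = ET₀ / [0.0023 × (Tmean+17.8) × √ΔT] = 6.17 / (0.0023 × 40.75 × 4.9699) = 13.246 mm/d

13.25 mm/d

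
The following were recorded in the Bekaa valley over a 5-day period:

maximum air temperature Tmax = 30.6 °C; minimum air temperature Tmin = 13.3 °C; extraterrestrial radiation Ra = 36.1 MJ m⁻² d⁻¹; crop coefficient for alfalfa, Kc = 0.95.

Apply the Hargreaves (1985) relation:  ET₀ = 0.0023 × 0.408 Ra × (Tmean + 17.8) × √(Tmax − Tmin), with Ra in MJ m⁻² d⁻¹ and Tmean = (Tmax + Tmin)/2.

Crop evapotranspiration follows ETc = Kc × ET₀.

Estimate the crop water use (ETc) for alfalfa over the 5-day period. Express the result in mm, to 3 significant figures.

26.6 mm

Tmean = (30.6 + 13.3)/2 = 21.95 °C
0.408 Ra = 0.408 × 36.1 = 14.7288 mm/d equivalent
ET₀ = 0.0023 × 14.7288 × (21.95 + 17.8) × √17.3 = 0.0023 × 14.7288 × 39.75 × 4.1593 = 5.6008 mm/d
ETc = Kc × ET₀ = 0.95 × 5.6008 = 5.3208 mm/d
Over 5 days: 5.3208 × 5 = 26.604 mm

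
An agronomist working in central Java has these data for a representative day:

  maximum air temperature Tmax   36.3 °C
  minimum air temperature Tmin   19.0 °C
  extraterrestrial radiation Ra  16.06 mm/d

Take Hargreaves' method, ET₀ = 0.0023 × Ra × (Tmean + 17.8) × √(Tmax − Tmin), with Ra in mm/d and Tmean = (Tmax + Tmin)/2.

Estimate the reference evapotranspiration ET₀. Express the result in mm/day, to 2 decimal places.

6.98 mm/day

Tmean = (36.3 + 19.0)/2 = 27.65 °C
ET₀ = 0.0023 × 16.06 × (27.65 + 17.8) × √17.3 = 0.0023 × 16.06 × 45.45 × 4.1593 = 6.9828 mm/d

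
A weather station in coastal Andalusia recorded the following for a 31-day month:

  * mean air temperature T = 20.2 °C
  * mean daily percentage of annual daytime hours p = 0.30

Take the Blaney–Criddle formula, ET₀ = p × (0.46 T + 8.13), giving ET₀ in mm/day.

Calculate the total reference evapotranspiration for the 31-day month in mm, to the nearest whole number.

ET₀ = 0.30 × (0.46 × 20.2 + 8.13) = 0.30 × 17.422 = 5.2266 mm/d
Monthly total = 5.2266 × 31 = 162.025 mm

162 mm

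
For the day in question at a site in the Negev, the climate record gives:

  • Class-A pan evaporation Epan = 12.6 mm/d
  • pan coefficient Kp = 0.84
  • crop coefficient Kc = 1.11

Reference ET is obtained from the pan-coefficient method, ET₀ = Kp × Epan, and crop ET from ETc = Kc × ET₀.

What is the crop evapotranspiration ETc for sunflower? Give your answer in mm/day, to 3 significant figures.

ET₀ = 0.84 × 12.6 = 10.5840 mm/d
ETc = Kc × ET₀ = 1.11 × 10.5840 = 11.7482 mm/d

11.7 mm/day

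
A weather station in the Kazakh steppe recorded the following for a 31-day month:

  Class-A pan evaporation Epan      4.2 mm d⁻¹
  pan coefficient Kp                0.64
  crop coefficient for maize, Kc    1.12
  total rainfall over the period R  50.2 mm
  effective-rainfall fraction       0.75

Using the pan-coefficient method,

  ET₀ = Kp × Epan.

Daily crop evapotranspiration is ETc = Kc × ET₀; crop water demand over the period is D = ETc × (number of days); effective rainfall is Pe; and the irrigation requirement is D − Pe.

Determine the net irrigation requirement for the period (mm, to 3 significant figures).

55.7 mm

ET₀ = 0.64 × 4.2 = 2.6880 mm/d
ETc = Kc × ET₀ = 1.12 × 2.6880 = 3.0106 mm/d
Crop demand D = ETc × 31 d = 3.0106 × 31 = 93.329 mm
Pe = 0.75 × 50.2 = 37.650 mm
D − Pe = 93.329 − 37.650 = 55.679 mm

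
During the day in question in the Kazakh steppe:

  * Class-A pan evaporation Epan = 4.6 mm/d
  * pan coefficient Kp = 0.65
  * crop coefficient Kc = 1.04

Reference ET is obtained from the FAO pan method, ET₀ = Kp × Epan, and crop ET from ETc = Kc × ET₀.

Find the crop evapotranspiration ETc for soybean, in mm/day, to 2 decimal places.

ET₀ = 0.65 × 4.6 = 2.9900 mm/d
ETc = Kc × ET₀ = 1.04 × 2.9900 = 3.1096 mm/d

3.11 mm/day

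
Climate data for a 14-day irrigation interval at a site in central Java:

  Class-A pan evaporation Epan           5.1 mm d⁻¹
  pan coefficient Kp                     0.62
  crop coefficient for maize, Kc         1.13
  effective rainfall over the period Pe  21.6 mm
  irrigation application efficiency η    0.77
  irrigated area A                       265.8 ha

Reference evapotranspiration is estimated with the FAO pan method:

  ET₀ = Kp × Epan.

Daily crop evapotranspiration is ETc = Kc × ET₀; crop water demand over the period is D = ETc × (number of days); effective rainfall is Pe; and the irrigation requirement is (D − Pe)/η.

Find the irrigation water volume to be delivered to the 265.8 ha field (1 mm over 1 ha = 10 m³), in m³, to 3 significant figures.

98100 m³

ET₀ = 0.62 × 5.1 = 3.1620 mm/d
ETc = Kc × ET₀ = 1.13 × 3.1620 = 3.5731 mm/d
Crop demand D = ETc × 14 d = 3.5731 × 14 = 50.023 mm
D − Pe = 50.023 − 21.6 = 28.423 mm
Gross irrigation = 28.423 / 0.77 = 36.913 mm
Volume = 36.913 mm × 265.8 ha × 10 = 98114.8 m³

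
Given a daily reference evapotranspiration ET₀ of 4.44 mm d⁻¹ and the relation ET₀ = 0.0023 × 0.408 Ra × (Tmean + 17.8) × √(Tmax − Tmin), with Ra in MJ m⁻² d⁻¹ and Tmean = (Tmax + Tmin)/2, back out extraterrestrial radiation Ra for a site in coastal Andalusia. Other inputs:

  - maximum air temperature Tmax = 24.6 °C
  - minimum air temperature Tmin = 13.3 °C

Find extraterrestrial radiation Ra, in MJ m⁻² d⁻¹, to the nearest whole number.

38 MJ m⁻² d⁻¹

Tmean = (24.6+13.3)/2 = 18.95 °C; ΔT = 11.3
Ra = ET₀ / [0.0023 × 0.408 × (Tmean+17.8) × √ΔT]
   = 4.44 / (0.0023 × 0.408 × 36.75 × 3.3615) = 38.301 MJ m⁻² d⁻¹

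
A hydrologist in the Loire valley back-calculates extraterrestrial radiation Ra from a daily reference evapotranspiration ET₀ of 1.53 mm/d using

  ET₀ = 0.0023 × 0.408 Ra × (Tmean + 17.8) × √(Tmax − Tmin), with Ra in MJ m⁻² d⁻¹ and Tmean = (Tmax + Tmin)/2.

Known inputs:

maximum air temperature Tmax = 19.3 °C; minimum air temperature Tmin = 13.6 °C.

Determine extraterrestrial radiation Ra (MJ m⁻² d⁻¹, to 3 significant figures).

Tmean = (19.3+13.6)/2 = 16.45 °C; ΔT = 5.7
Ra = ET₀ / [0.0023 × 0.408 × (Tmean+17.8) × √ΔT]
   = 1.53 / (0.0023 × 0.408 × 34.25 × 2.3875) = 19.939 MJ m⁻² d⁻¹

19.9 MJ m⁻² d⁻¹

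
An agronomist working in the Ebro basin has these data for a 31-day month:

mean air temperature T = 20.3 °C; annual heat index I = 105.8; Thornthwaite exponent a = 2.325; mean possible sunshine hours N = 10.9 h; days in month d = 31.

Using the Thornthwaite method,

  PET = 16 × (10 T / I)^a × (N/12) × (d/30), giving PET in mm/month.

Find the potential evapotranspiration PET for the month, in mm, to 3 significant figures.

68.3 mm

10T/I = 10 × 20.3 / 105.8 = 1.9187
(10T/I)^a = 1.9187^2.325 = 4.5498
Uncorrected PET = 16 × 4.5498 = 72.797 mm
Correction = (N/12)(d/30) = (10.9/12)(31/30) = 0.9386
PET = 72.797 × 0.9386 = 68.327 mm/month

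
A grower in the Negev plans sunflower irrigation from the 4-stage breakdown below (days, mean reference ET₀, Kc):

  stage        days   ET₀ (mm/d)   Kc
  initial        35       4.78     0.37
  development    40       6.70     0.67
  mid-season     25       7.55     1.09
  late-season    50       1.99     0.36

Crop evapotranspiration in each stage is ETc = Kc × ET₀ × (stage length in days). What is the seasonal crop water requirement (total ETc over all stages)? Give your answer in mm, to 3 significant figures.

483 mm

initial: 0.37 × 4.78 × 35 = 61.90 mm
development: 0.67 × 6.70 × 40 = 179.56 mm
mid-season: 1.09 × 7.55 × 25 = 205.74 mm
late-season: 0.36 × 1.99 × 50 = 35.82 mm
Seasonal total = 483.02 mm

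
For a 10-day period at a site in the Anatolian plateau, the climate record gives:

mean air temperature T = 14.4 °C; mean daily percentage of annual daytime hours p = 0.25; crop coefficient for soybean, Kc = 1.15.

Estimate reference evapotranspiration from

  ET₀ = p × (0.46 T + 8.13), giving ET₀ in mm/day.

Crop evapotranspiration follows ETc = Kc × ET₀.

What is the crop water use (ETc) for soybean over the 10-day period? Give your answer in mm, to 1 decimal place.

42.4 mm

ET₀ = 0.25 × (0.46 × 14.4 + 8.13) = 0.25 × 14.754 = 3.6885 mm/d
ETc = Kc × ET₀ = 1.15 × 3.6885 = 4.2418 mm/d
Over 10 days: 4.2418 × 10 = 42.418 mm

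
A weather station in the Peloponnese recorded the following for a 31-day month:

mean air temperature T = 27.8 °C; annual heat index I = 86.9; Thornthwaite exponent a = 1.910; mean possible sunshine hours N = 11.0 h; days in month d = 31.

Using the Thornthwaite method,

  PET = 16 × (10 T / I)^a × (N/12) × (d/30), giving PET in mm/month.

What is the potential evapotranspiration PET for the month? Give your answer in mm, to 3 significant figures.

140 mm

10T/I = 10 × 27.8 / 86.9 = 3.1991
(10T/I)^a = 3.1991^1.910 = 9.2173
Uncorrected PET = 16 × 9.2173 = 147.477 mm
Correction = (N/12)(d/30) = (11.0/12)(31/30) = 0.9472
PET = 147.477 × 0.9472 = 139.690 mm/month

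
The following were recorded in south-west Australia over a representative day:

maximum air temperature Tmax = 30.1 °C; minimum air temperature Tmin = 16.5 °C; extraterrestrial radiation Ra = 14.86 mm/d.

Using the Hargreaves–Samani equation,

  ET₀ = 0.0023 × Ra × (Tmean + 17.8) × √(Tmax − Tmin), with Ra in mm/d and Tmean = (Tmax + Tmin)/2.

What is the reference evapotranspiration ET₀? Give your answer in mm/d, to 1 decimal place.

Tmean = (30.1 + 16.5)/2 = 23.30 °C
ET₀ = 0.0023 × 14.86 × (23.30 + 17.8) × √13.6 = 0.0023 × 14.86 × 41.10 × 3.6878 = 5.1803 mm/d

5.2 mm/d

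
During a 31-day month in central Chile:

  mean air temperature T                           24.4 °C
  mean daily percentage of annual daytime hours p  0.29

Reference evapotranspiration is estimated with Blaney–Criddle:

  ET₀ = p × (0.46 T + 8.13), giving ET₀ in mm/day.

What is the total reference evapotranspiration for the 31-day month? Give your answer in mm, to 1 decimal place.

ET₀ = 0.29 × (0.46 × 24.4 + 8.13) = 0.29 × 19.354 = 5.6127 mm/d
Monthly total = 5.6127 × 31 = 173.994 mm

174.0 mm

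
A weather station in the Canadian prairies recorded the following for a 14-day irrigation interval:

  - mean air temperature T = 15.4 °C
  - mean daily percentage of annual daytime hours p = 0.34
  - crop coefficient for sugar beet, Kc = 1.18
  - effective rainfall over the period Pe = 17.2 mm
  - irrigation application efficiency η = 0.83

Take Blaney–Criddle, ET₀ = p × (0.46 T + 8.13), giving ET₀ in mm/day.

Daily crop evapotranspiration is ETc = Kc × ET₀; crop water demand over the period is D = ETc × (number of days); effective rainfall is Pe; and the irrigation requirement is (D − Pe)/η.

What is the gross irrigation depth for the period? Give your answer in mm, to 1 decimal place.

82.2 mm

ET₀ = 0.34 × (0.46 × 15.4 + 8.13) = 0.34 × 15.214 = 5.1728 mm/d
ETc = Kc × ET₀ = 1.18 × 5.1728 = 6.1039 mm/d
Crop demand D = ETc × 14 d = 6.1039 × 14 = 85.455 mm
D − Pe = 85.455 − 17.2 = 68.255 mm
Gross irrigation = 68.255 / 0.83 = 82.235 mm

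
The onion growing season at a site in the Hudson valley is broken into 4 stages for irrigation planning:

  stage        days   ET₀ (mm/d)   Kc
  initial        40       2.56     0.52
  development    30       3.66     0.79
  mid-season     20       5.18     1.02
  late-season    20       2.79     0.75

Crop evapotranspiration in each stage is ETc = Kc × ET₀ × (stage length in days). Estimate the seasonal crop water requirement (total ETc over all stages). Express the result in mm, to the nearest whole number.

initial: 0.52 × 2.56 × 40 = 53.25 mm
development: 0.79 × 3.66 × 30 = 86.74 mm
mid-season: 1.02 × 5.18 × 20 = 105.67 mm
late-season: 0.75 × 2.79 × 20 = 41.85 mm
Seasonal total = 287.51 mm

288 mm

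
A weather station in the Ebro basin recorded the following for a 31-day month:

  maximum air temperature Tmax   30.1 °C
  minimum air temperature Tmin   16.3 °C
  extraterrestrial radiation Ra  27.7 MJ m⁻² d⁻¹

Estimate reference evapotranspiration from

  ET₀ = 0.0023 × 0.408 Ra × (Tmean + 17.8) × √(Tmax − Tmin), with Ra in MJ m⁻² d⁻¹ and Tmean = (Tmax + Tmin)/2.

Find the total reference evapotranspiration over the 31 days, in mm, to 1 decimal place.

122.7 mm

Tmean = (30.1 + 16.3)/2 = 23.20 °C
0.408 Ra = 0.408 × 27.7 = 11.3016 mm/d equivalent
ET₀ = 0.0023 × 11.3016 × (23.20 + 17.8) × √13.8 = 0.0023 × 11.3016 × 41.00 × 3.7148 = 3.9590 mm/d
Over 31 days: 3.9590 × 31 = 122.729 mm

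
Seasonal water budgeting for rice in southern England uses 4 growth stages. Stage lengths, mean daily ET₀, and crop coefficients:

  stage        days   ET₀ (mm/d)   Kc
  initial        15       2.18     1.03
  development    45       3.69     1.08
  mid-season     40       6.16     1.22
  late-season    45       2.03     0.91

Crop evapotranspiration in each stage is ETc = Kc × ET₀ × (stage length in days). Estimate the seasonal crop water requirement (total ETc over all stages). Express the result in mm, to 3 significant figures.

597 mm

initial: 1.03 × 2.18 × 15 = 33.68 mm
development: 1.08 × 3.69 × 45 = 179.33 mm
mid-season: 1.22 × 6.16 × 40 = 300.61 mm
late-season: 0.91 × 2.03 × 45 = 83.13 mm
Seasonal total = 596.75 mm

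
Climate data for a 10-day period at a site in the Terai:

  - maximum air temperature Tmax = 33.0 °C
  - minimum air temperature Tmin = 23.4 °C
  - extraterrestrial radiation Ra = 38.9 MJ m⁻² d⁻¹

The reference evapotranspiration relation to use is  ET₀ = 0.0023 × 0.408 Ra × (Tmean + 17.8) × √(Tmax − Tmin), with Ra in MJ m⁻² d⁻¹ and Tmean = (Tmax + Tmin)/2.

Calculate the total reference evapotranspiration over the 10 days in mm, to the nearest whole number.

52 mm

Tmean = (33.0 + 23.4)/2 = 28.20 °C
0.408 Ra = 0.408 × 38.9 = 15.8712 mm/d equivalent
ET₀ = 0.0023 × 15.8712 × (28.20 + 17.8) × √9.6 = 0.0023 × 15.8712 × 46.00 × 3.0984 = 5.2027 mm/d
Over 10 days: 5.2027 × 10 = 52.027 mm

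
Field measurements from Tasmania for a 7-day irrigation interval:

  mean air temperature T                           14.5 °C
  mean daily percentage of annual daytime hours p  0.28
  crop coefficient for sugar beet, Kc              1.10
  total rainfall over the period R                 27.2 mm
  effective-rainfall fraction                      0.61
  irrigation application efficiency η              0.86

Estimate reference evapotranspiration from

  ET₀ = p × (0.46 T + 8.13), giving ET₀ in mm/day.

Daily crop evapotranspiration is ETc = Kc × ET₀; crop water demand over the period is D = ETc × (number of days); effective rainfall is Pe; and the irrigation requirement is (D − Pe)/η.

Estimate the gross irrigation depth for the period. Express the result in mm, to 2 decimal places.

17.81 mm

ET₀ = 0.28 × (0.46 × 14.5 + 8.13) = 0.28 × 14.800 = 4.1440 mm/d
ETc = Kc × ET₀ = 1.10 × 4.1440 = 4.5584 mm/d
Crop demand D = ETc × 7 d = 4.5584 × 7 = 31.909 mm
Pe = 0.61 × 27.2 = 16.592 mm
D − Pe = 31.909 − 16.592 = 15.317 mm
Gross irrigation = 15.317 / 0.86 = 17.810 mm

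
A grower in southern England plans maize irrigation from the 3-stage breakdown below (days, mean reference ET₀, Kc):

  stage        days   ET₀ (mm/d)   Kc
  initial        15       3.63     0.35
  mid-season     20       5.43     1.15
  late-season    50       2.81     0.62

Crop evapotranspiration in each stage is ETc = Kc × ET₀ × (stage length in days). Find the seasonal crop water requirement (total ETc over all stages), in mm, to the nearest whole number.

initial: 0.35 × 3.63 × 15 = 19.06 mm
mid-season: 1.15 × 5.43 × 20 = 124.89 mm
late-season: 0.62 × 2.81 × 50 = 87.11 mm
Seasonal total = 231.06 mm

231 mm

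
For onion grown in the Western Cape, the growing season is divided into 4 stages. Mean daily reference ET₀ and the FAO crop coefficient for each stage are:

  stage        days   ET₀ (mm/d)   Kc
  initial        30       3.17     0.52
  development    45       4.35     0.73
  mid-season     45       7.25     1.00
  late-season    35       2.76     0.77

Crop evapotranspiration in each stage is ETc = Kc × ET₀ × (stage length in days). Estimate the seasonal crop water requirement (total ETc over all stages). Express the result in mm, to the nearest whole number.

593 mm

initial: 0.52 × 3.17 × 30 = 49.45 mm
development: 0.73 × 4.35 × 45 = 142.90 mm
mid-season: 1.00 × 7.25 × 45 = 326.25 mm
late-season: 0.77 × 2.76 × 35 = 74.38 mm
Seasonal total = 592.98 mm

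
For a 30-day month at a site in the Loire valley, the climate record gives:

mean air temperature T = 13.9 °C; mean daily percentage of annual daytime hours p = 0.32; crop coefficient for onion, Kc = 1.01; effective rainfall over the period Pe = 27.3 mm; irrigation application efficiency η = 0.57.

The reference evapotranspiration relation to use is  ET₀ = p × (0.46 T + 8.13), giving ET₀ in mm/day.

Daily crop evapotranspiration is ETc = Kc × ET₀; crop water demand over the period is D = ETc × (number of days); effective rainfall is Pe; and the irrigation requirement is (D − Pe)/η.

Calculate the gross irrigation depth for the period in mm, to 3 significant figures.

199 mm

ET₀ = 0.32 × (0.46 × 13.9 + 8.13) = 0.32 × 14.524 = 4.6477 mm/d
ETc = Kc × ET₀ = 1.01 × 4.6477 = 4.6942 mm/d
Crop demand D = ETc × 30 d = 4.6942 × 30 = 140.826 mm
D − Pe = 140.826 − 27.3 = 113.526 mm
Gross irrigation = 113.526 / 0.57 = 199.168 mm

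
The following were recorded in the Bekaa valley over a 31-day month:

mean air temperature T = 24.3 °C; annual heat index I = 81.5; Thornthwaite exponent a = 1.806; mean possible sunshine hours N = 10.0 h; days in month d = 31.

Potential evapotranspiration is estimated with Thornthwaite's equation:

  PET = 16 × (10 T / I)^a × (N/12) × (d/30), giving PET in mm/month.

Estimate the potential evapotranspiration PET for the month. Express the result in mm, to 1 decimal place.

99.1 mm

10T/I = 10 × 24.3 / 81.5 = 2.9816
(10T/I)^a = 2.9816^1.806 = 7.1921
Uncorrected PET = 16 × 7.1921 = 115.074 mm
Correction = (N/12)(d/30) = (10.0/12)(31/30) = 0.8611
PET = 115.074 × 0.8611 = 99.090 mm/month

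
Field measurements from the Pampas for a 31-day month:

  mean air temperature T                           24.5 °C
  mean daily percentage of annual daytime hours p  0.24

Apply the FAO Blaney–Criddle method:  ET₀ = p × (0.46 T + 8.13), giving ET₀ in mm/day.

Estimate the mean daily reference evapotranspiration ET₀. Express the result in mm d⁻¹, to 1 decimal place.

4.7 mm d⁻¹

ET₀ = 0.24 × (0.46 × 24.5 + 8.13) = 0.24 × 19.400 = 4.6560 mm/d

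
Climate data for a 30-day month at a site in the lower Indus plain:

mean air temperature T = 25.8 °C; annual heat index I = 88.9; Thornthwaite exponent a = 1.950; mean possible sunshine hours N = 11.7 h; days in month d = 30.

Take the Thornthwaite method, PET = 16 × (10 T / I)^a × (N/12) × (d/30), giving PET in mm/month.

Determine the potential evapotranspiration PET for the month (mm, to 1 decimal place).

124.6 mm

10T/I = 10 × 25.8 / 88.9 = 2.9021
(10T/I)^a = 2.9021^1.950 = 7.9853
Uncorrected PET = 16 × 7.9853 = 127.765 mm
Correction = (N/12)(d/30) = (11.7/12)(30/30) = 0.9750
PET = 127.765 × 0.9750 = 124.571 mm/month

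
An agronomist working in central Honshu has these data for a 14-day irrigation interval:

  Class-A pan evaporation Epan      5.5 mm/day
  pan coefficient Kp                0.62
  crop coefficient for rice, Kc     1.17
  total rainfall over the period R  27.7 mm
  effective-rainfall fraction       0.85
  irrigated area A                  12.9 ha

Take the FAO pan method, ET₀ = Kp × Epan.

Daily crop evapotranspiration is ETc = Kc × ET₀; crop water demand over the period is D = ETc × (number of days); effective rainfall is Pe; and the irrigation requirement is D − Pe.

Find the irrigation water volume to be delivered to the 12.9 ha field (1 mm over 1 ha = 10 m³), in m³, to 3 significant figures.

4170 m³

ET₀ = 0.62 × 5.5 = 3.4100 mm/d
ETc = Kc × ET₀ = 1.17 × 3.4100 = 3.9897 mm/d
Crop demand D = ETc × 14 d = 3.9897 × 14 = 55.856 mm
Pe = 0.85 × 27.7 = 23.545 mm
D − Pe = 55.856 − 23.545 = 32.311 mm
Volume = 32.311 mm × 12.9 ha × 10 = 4168.1 m³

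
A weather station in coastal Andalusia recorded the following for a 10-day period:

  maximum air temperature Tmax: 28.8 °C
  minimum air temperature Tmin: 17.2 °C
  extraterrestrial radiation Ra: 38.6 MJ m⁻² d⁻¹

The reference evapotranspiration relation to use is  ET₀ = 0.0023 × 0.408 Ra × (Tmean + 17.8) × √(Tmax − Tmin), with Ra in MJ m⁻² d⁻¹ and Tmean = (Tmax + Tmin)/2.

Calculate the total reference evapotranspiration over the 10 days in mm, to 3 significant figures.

50.3 mm

Tmean = (28.8 + 17.2)/2 = 23.00 °C
0.408 Ra = 0.408 × 38.6 = 15.7488 mm/d equivalent
ET₀ = 0.0023 × 15.7488 × (23.00 + 17.8) × √11.6 = 0.0023 × 15.7488 × 40.80 × 3.4059 = 5.0335 mm/d
Over 10 days: 5.0335 × 10 = 50.335 mm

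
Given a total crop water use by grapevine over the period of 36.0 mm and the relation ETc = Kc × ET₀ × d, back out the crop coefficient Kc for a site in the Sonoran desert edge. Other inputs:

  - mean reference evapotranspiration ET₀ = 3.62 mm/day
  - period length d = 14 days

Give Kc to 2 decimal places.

ETc = Kc × ET₀ × d  ⇒  Kc = ETc / (ET₀ × d)
Kc = 36.0 / (3.62 × 14) = 36.0 / 50.68 = 0.7103

0.71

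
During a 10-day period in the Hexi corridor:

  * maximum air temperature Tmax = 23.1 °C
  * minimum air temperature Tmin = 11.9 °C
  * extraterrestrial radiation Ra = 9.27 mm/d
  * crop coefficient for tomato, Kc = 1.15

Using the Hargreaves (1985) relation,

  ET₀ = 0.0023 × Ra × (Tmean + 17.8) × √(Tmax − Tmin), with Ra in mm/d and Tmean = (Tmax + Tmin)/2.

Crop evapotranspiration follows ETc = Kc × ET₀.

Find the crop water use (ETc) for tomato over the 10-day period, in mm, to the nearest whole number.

Tmean = (23.1 + 11.9)/2 = 17.50 °C
ET₀ = 0.0023 × 9.27 × (17.50 + 17.8) × √11.2 = 0.0023 × 9.27 × 35.30 × 3.3466 = 2.5188 mm/d
ETc = Kc × ET₀ = 1.15 × 2.5188 = 2.8966 mm/d
Over 10 days: 2.8966 × 10 = 28.966 mm

29 mm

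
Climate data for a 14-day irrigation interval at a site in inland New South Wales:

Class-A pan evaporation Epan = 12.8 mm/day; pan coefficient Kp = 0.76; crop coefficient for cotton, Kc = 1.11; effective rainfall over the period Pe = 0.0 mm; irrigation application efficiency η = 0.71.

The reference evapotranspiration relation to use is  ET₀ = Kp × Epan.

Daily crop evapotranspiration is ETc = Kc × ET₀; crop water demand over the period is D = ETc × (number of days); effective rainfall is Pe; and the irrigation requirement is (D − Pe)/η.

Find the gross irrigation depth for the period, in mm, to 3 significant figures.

ET₀ = 0.76 × 12.8 = 9.7280 mm/d
ETc = Kc × ET₀ = 1.11 × 9.7280 = 10.7981 mm/d
Crop demand D = ETc × 14 d = 10.7981 × 14 = 151.173 mm
D − Pe = 151.173 − 0.0 = 151.173 mm
Gross irrigation = 151.173 / 0.71 = 212.920 mm

213 mm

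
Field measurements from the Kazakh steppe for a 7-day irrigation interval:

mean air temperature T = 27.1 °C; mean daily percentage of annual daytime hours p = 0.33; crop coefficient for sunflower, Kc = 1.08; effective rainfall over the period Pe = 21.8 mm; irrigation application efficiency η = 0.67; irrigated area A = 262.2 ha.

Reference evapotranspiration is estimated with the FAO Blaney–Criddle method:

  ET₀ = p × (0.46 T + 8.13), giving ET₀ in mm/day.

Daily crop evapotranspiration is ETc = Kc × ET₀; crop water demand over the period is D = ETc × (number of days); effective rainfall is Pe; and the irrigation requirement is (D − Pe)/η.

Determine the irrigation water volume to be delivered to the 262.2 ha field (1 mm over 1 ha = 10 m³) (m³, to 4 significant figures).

115800 m³

ET₀ = 0.33 × (0.46 × 27.1 + 8.13) = 0.33 × 20.596 = 6.7967 mm/d
ETc = Kc × ET₀ = 1.08 × 6.7967 = 7.3404 mm/d
Crop demand D = ETc × 7 d = 7.3404 × 7 = 51.383 mm
D − Pe = 51.383 − 21.8 = 29.583 mm
Gross irrigation = 29.583 / 0.67 = 44.154 mm
Volume = 44.154 mm × 262.2 ha × 10 = 115771.8 m³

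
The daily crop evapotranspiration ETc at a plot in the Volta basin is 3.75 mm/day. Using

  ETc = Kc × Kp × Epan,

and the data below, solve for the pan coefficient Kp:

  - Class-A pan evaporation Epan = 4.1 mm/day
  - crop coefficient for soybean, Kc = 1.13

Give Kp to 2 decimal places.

ETc = Kc × Kp × Epan  ⇒  Kp = ETc / (Kc × Epan)
Kp = 3.75 / (1.13 × 4.1) = 3.75 / 4.633 = 0.8094

0.81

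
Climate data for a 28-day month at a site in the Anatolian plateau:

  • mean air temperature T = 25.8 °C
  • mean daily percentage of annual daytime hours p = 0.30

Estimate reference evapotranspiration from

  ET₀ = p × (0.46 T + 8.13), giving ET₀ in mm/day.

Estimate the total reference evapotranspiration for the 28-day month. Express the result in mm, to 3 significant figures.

168 mm

ET₀ = 0.30 × (0.46 × 25.8 + 8.13) = 0.30 × 19.998 = 5.9994 mm/d
Monthly total = 5.9994 × 28 = 167.983 mm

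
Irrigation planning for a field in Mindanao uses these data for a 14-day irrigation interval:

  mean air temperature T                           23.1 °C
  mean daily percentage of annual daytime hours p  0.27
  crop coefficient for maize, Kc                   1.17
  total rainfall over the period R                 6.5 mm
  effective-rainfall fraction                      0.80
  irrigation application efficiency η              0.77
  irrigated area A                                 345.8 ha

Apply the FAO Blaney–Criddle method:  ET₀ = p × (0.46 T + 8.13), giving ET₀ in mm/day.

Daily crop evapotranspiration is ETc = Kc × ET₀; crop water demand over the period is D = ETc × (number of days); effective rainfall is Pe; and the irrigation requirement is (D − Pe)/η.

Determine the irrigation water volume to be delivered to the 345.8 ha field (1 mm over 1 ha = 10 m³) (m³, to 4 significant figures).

ET₀ = 0.27 × (0.46 × 23.1 + 8.13) = 0.27 × 18.756 = 5.0641 mm/d
ETc = Kc × ET₀ = 1.17 × 5.0641 = 5.9250 mm/d
Crop demand D = ETc × 14 d = 5.9250 × 14 = 82.950 mm
Pe = 0.80 × 6.5 = 5.200 mm
D − Pe = 82.950 − 5.200 = 77.750 mm
Gross irrigation = 77.750 / 0.77 = 100.974 mm
Volume = 100.974 mm × 345.8 ha × 10 = 349168.1 m³

349200 m³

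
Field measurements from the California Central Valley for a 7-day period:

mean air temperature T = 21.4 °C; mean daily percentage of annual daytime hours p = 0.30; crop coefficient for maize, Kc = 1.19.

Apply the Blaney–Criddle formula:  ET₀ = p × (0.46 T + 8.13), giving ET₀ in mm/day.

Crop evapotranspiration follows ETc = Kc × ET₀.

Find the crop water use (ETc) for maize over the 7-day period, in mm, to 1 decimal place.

44.9 mm

ET₀ = 0.30 × (0.46 × 21.4 + 8.13) = 0.30 × 17.974 = 5.3922 mm/d
ETc = Kc × ET₀ = 1.19 × 5.3922 = 6.4167 mm/d
Over 7 days: 6.4167 × 7 = 44.917 mm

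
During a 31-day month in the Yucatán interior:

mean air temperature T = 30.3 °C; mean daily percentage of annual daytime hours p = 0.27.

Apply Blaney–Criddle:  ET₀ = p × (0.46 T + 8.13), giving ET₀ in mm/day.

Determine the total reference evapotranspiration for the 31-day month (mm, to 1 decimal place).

ET₀ = 0.27 × (0.46 × 30.3 + 8.13) = 0.27 × 22.068 = 5.9584 mm/d
Monthly total = 5.9584 × 31 = 184.710 mm

184.7 mm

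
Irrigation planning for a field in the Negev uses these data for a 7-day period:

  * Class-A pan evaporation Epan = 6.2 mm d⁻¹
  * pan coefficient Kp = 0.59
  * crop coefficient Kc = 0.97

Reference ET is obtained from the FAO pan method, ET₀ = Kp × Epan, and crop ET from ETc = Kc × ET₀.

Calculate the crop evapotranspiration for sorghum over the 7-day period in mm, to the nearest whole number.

25 mm

ET₀ = 0.59 × 6.2 = 3.6580 mm/d
ETc = Kc × ET₀ = 0.97 × 3.6580 = 3.5483 mm/d
Over 7 days: 3.5483 × 7 = 24.838 mm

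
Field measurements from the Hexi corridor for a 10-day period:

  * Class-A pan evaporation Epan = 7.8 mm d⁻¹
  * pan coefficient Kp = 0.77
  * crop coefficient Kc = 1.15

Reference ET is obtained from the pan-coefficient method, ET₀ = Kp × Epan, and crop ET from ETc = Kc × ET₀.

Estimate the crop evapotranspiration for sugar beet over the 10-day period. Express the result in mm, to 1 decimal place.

ET₀ = 0.77 × 7.8 = 6.0060 mm/d
ETc = Kc × ET₀ = 1.15 × 6.0060 = 6.9069 mm/d
Over 10 days: 6.9069 × 10 = 69.069 mm

69.1 mm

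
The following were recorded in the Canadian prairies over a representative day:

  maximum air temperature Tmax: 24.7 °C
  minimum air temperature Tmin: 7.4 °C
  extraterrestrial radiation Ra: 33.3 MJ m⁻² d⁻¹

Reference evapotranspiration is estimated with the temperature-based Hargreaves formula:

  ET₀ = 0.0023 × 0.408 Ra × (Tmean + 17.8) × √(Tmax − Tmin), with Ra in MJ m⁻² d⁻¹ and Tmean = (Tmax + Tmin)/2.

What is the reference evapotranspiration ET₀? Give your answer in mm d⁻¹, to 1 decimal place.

Tmean = (24.7 + 7.4)/2 = 16.05 °C
0.408 Ra = 0.408 × 33.3 = 13.5864 mm/d equivalent
ET₀ = 0.0023 × 13.5864 × (16.05 + 17.8) × √17.3 = 0.0023 × 13.5864 × 33.85 × 4.1593 = 4.3996 mm/d

4.4 mm d⁻¹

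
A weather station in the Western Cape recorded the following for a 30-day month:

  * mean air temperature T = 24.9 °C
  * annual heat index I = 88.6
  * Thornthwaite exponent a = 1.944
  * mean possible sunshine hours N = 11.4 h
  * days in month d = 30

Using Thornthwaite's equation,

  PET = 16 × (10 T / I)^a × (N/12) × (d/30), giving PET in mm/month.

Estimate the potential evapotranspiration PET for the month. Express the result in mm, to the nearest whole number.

113 mm

10T/I = 10 × 24.9 / 88.6 = 2.8104
(10T/I)^a = 2.8104^1.944 = 7.4543
Uncorrected PET = 16 × 7.4543 = 119.269 mm
Correction = (N/12)(d/30) = (11.4/12)(30/30) = 0.9500
PET = 119.269 × 0.9500 = 113.306 mm/month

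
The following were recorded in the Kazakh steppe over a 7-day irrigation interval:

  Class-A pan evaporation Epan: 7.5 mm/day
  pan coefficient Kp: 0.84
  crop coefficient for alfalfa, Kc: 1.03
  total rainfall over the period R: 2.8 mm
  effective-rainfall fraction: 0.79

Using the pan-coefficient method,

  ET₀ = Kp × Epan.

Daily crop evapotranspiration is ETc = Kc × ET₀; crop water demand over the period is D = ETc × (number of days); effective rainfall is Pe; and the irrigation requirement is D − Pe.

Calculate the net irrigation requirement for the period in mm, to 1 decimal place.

ET₀ = 0.84 × 7.5 = 6.3000 mm/d
ETc = Kc × ET₀ = 1.03 × 6.3000 = 6.4890 mm/d
Crop demand D = ETc × 7 d = 6.4890 × 7 = 45.423 mm
Pe = 0.79 × 2.8 = 2.212 mm
D − Pe = 45.423 − 2.212 = 43.211 mm

43.2 mm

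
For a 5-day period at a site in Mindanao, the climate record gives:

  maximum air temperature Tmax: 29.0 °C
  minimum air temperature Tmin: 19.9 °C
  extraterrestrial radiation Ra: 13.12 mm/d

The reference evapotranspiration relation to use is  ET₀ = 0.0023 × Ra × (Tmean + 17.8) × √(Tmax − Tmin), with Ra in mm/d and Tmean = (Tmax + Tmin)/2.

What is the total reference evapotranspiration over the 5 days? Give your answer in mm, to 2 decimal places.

19.23 mm

Tmean = (29.0 + 19.9)/2 = 24.45 °C
ET₀ = 0.0023 × 13.12 × (24.45 + 17.8) × √9.1 = 0.0023 × 13.12 × 42.25 × 3.0166 = 3.8460 mm/d
Over 5 days: 3.8460 × 5 = 19.230 mm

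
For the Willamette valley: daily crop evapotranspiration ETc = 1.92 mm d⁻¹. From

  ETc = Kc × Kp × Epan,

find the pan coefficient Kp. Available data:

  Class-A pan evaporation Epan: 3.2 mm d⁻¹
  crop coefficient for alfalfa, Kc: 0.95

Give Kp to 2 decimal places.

ETc = Kc × Kp × Epan  ⇒  Kp = ETc / (Kc × Epan)
Kp = 1.92 / (0.95 × 3.2) = 1.92 / 3.040 = 0.6316

0.63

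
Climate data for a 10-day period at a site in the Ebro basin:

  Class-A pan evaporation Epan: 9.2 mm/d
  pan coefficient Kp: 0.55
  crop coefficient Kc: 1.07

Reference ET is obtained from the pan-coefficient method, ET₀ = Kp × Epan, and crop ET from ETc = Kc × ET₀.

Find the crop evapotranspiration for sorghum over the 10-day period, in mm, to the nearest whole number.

ET₀ = 0.55 × 9.2 = 5.0600 mm/d
ETc = Kc × ET₀ = 1.07 × 5.0600 = 5.4142 mm/d
Over 10 days: 5.4142 × 10 = 54.142 mm

54 mm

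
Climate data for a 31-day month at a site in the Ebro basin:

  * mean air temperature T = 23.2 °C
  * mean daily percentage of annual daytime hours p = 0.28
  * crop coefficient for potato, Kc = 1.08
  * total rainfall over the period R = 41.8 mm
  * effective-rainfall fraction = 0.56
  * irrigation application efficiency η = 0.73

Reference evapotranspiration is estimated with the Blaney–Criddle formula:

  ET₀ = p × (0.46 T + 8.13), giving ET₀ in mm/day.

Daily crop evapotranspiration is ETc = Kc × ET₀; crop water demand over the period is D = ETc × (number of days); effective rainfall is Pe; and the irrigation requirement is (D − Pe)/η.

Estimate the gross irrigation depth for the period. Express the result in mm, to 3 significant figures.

ET₀ = 0.28 × (0.46 × 23.2 + 8.13) = 0.28 × 18.802 = 5.2646 mm/d
ETc = Kc × ET₀ = 1.08 × 5.2646 = 5.6858 mm/d
Crop demand D = ETc × 31 d = 5.6858 × 31 = 176.260 mm
Pe = 0.56 × 41.8 = 23.408 mm
D − Pe = 176.260 − 23.408 = 152.852 mm
Gross irrigation = 152.852 / 0.73 = 209.386 mm

209 mm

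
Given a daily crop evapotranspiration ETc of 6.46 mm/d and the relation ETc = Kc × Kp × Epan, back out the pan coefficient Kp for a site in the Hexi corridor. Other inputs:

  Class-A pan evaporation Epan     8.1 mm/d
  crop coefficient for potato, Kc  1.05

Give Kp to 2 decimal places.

ETc = Kc × Kp × Epan  ⇒  Kp = ETc / (Kc × Epan)
Kp = 6.46 / (1.05 × 8.1) = 6.46 / 8.505 = 0.7596

0.76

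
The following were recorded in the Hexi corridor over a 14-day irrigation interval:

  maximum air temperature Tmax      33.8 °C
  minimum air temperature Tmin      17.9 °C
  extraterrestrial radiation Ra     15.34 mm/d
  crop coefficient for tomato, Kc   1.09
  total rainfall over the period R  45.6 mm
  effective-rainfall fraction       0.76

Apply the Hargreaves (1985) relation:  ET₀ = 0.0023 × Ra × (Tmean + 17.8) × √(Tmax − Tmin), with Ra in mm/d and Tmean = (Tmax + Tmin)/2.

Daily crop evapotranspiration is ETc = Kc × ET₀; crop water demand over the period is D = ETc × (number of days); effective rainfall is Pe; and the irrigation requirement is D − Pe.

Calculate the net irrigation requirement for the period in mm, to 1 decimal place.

59.1 mm

Tmean = (33.8 + 17.9)/2 = 25.85 °C
ET₀ = 0.0023 × 15.34 × (25.85 + 17.8) × √15.9 = 0.0023 × 15.34 × 43.65 × 3.9875 = 6.1410 mm/d
ETc = Kc × ET₀ = 1.09 × 6.1410 = 6.6937 mm/d
Crop demand D = ETc × 14 d = 6.6937 × 14 = 93.712 mm
Pe = 0.76 × 45.6 = 34.656 mm
D − Pe = 93.712 − 34.656 = 59.056 mm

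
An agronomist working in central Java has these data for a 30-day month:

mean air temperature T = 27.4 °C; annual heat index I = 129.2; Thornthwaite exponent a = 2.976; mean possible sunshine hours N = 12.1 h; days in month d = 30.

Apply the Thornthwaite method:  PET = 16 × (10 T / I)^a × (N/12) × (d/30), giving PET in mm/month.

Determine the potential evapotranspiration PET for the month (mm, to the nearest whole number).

151 mm

10T/I = 10 × 27.4 / 129.2 = 2.1207
(10T/I)^a = 2.1207^2.976 = 9.3670
Uncorrected PET = 16 × 9.3670 = 149.872 mm
Correction = (N/12)(d/30) = (12.1/12)(30/30) = 1.0083
PET = 149.872 × 1.0083 = 151.116 mm/month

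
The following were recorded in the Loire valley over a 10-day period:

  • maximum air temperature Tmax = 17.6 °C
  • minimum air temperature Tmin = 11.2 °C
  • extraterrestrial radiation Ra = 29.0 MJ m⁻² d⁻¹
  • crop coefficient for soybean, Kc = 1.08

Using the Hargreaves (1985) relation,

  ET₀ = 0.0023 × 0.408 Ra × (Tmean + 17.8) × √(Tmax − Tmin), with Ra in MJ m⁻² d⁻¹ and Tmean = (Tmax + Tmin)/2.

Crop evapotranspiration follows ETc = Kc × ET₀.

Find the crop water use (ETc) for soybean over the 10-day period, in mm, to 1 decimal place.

23.9 mm

Tmean = (17.6 + 11.2)/2 = 14.40 °C
0.408 Ra = 0.408 × 29.0 = 11.8320 mm/d equivalent
ET₀ = 0.0023 × 11.8320 × (14.40 + 17.8) × √6.4 = 0.0023 × 11.8320 × 32.20 × 2.5298 = 2.2168 mm/d
ETc = Kc × ET₀ = 1.08 × 2.2168 = 2.3941 mm/d
Over 10 days: 2.3941 × 10 = 23.941 mm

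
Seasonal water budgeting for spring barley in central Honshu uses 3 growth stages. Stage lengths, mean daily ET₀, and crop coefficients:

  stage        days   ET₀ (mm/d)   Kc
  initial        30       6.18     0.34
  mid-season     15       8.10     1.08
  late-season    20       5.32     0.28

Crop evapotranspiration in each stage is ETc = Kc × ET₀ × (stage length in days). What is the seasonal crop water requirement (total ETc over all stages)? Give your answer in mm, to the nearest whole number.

initial: 0.34 × 6.18 × 30 = 63.04 mm
mid-season: 1.08 × 8.10 × 15 = 131.22 mm
late-season: 0.28 × 5.32 × 20 = 29.79 mm
Seasonal total = 224.05 mm

224 mm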